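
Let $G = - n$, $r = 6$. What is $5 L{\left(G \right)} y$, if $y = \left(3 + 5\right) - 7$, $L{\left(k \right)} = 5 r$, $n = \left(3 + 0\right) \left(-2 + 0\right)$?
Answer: $150$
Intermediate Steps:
$n = -6$ ($n = 3 \left(-2\right) = -6$)
$G = 6$ ($G = \left(-1\right) \left(-6\right) = 6$)
$L{\left(k \right)} = 30$ ($L{\left(k \right)} = 5 \cdot 6 = 30$)
$y = 1$ ($y = 8 - 7 = 1$)
$5 L{\left(G \right)} y = 5 \cdot 30 \cdot 1 = 150 \cdot 1 = 150$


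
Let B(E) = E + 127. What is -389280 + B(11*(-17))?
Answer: -389340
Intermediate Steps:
B(E) = 127 + E
-389280 + B(11*(-17)) = -389280 + (127 + 11*(-17)) = -389280 + (127 - 187) = -389280 - 60 = -389340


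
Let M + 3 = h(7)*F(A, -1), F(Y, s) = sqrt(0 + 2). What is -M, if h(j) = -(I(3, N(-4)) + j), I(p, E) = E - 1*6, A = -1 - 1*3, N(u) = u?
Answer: 3 - 3*sqrt(2) ≈ -1.2426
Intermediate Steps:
A = -4 (A = -1 - 3 = -4)
I(p, E) = -6 + E (I(p, E) = E - 6 = -6 + E)
F(Y, s) = sqrt(2)
h(j) = 10 - j (h(j) = -((-6 - 4) + j) = -(-10 + j) = 10 - j)
M = -3 + 3*sqrt(2) (M = -3 + (10 - 1*7)*sqrt(2) = -3 + (10 - 7)*sqrt(2) = -3 + 3*sqrt(2) ≈ 1.2426)
-M = -(-3 + 3*sqrt(2)) = 3 - 3*sqrt(2)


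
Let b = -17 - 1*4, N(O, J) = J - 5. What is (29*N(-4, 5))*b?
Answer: 0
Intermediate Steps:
N(O, J) = -5 + J
b = -21 (b = -17 - 4 = -21)
(29*N(-4, 5))*b = (29*(-5 + 5))*(-21) = (29*0)*(-21) = 0*(-21) = 0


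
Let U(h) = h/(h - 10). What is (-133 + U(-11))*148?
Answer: -411736/21 ≈ -19606.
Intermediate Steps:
U(h) = h/(-10 + h)
(-133 + U(-11))*148 = (-133 - 11/(-10 - 11))*148 = (-133 - 11/(-21))*148 = (-133 - 11*(-1/21))*148 = (-133 + 11/21)*148 = -2782/21*148 = -411736/21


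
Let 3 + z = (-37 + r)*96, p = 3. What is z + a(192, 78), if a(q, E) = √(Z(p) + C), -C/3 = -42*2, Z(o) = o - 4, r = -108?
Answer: -13923 + √251 ≈ -13907.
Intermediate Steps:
Z(o) = -4 + o
C = 252 (C = -(-126)*2 = -3*(-84) = 252)
a(q, E) = √251 (a(q, E) = √((-4 + 3) + 252) = √(-1 + 252) = √251)
z = -13923 (z = -3 + (-37 - 108)*96 = -3 - 145*96 = -3 - 13920 = -13923)
z + a(192, 78) = -13923 + √251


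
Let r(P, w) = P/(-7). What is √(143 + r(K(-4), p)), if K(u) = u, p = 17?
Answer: √7035/7 ≈ 11.982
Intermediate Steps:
r(P, w) = -P/7 (r(P, w) = P*(-⅐) = -P/7)
√(143 + r(K(-4), p)) = √(143 - ⅐*(-4)) = √(143 + 4/7) = √(1005/7) = √7035/7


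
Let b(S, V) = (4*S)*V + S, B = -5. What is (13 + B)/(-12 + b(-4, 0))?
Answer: -½ ≈ -0.50000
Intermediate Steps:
b(S, V) = S + 4*S*V (b(S, V) = 4*S*V + S = S + 4*S*V)
(13 + B)/(-12 + b(-4, 0)) = (13 - 5)/(-12 - 4*(1 + 4*0)) = 8/(-12 - 4*(1 + 0)) = 8/(-12 - 4*1) = 8/(-12 - 4) = 8/(-16) = 8*(-1/16) = -½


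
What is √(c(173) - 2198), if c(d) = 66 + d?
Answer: I*√1959 ≈ 44.261*I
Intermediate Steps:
√(c(173) - 2198) = √((66 + 173) - 2198) = √(239 - 2198) = √(-1959) = I*√1959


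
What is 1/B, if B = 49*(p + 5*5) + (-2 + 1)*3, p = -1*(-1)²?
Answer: 1/1173 ≈ 0.00085251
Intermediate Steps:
p = -1 (p = -1*1 = -1)
B = 1173 (B = 49*(-1 + 5*5) + (-2 + 1)*3 = 49*(-1 + 25) - 1*3 = 49*24 - 3 = 1176 - 3 = 1173)
1/B = 1/1173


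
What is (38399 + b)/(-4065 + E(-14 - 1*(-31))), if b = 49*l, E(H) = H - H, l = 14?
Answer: -7817/813 ≈ -9.6150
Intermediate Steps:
E(H) = 0
b = 686 (b = 49*14 = 686)
(38399 + b)/(-4065 + E(-14 - 1*(-31))) = (38399 + 686)/(-4065 + 0) = 39085/(-4065) = 39085*(-1/4065) = -7817/813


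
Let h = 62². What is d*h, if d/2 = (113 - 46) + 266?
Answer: 2560104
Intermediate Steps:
h = 3844
d = 666 (d = 2*((113 - 46) + 266) = 2*(67 + 266) = 2*333 = 666)
d*h = 666*3844 = 2560104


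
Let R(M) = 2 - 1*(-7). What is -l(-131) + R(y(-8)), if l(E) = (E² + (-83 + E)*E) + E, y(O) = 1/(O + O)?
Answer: -45055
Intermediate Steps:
y(O) = 1/(2*O)
l(E) = E + E² + E*(-83 + E) (l(E) = (E² + E*(-83 + E)) + E = E + E² + E*(-83 + E))
R(M) = 9 (R(M) = 2 + 7 = 9)
-l(-131) + R(y(-8)) = -2*(-131)*(-41 - 131) + 9 = -2*(-131)*(-172) + 9 = -1*45064 + 9 = -45064 + 9 = -45055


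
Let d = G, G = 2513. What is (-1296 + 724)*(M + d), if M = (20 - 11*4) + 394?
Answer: -1649076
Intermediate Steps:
d = 2513
M = 370 (M = (20 - 44) + 394 = -24 + 394 = 370)
(-1296 + 724)*(M + d) = (-1296 + 724)*(370 + 2513) = -572*2883 = -1649076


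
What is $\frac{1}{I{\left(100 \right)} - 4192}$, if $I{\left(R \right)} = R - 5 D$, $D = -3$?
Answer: $- \frac{1}{4077} \approx -0.00024528$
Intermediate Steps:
$I{\left(R \right)} = 15 + R$ ($I{\left(R \right)} = R - -15 = R + 15 = 15 + R$)
$\frac{1}{I{\left(100 \right)} - 4192} = \frac{1}{\left(15 + 100\right) - 4192} = \frac{1}{115 - 4192} = \frac{1}{-4077} = - \frac{1}{4077}$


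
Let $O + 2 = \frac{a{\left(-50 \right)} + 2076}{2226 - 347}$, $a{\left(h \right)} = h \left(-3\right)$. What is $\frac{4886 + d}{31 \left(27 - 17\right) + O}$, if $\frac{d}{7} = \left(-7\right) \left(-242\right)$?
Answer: $\frac{2247284}{41497} \approx 54.155$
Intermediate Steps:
$a{\left(h \right)} = - 3 h$
$d = 11858$ ($d = 7 \left(\left(-7\right) \left(-242\right)\right) = 7 \cdot 1694 = 11858$)
$O = - \frac{1532}{1879}$ ($O = -2 + \frac{\left(-3\right) \left(-50\right) + 2076}{2226 - 347} = -2 + \frac{150 + 2076}{1879} = -2 + 2226 \cdot \frac{1}{1879} = -2 + \frac{2226}{1879} = - \frac{1532}{1879} \approx -0.81533$)
$\frac{4886 + d}{31 \left(27 - 17\right) + O} = \frac{4886 + 11858}{31 \left(27 - 17\right) - \frac{1532}{1879}} = \frac{16744}{31 \cdot 10 - \frac{1532}{1879}} = \frac{16744}{310 - \frac{1532}{1879}} = \frac{16744}{\frac{580958}{1879}} = 16744 \cdot \frac{1879}{580958} = \frac{2247284}{41497}$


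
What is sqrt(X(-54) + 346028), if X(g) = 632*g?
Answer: 10*sqrt(3119) ≈ 558.48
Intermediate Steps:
sqrt(X(-54) + 346028) = sqrt(632*(-54) + 346028) = sqrt(-34128 + 346028) = sqrt(311900) = 10*sqrt(3119)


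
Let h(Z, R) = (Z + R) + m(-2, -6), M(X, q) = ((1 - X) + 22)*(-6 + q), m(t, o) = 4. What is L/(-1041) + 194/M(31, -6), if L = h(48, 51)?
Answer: 32011/16656 ≈ 1.9219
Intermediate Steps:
M(X, q) = (-6 + q)*(23 - X) (M(X, q) = (23 - X)*(-6 + q) = (-6 + q)*(23 - X))
h(Z, R) = 4 + R + Z (h(Z, R) = (Z + R) + 4 = (R + Z) + 4 = 4 + R + Z)
L = 103 (L = 4 + 51 + 48 = 103)
L/(-1041) + 194/M(31, -6) = 103/(-1041) + 194/(-138 + 6*31 + 23*(-6) - 1*31*(-6)) = 103*(-1/1041) + 194/(-138 + 186 - 138 + 186) = -103/1041 + 194/96 = -103/1041 + 194*(1/96) = -103/1041 + 97/48 = 32011/16656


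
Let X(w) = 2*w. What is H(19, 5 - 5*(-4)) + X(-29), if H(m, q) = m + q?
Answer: -14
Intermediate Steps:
H(19, 5 - 5*(-4)) + X(-29) = (19 + (5 - 5*(-4))) + 2*(-29) = (19 + (5 + 20)) - 58 = (19 + 25) - 58 = 44 - 58 = -14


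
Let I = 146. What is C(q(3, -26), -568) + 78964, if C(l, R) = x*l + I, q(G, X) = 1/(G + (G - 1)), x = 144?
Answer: 395694/5 ≈ 79139.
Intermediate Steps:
q(G, X) = 1/(-1 + 2*G) (q(G, X) = 1/(G + (-1 + G)) = 1/(-1 + 2*G))
C(l, R) = 146 + 144*l (C(l, R) = 144*l + 146 = 146 + 144*l)
C(q(3, -26), -568) + 78964 = (146 + 144/(-1 + 2*3)) + 78964 = (146 + 144/(-1 + 6)) + 78964 = (146 + 144/5) + 78964 = 874/5 + 78964 = 395694/5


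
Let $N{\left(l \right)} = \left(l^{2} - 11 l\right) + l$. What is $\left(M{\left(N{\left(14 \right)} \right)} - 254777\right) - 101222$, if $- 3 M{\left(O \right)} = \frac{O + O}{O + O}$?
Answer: $- \frac{1067998}{3} \approx -3.56 \cdot 10^{5}$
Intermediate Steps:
$N{\left(l \right)} = l^{2} - 10 l$
$M{\left(O \right)} = - \frac{1}{3}$ ($M{\left(O \right)} = - \frac{\left(O + O\right) \frac{1}{O + O}}{3} = - \frac{2 O \frac{1}{2 O}}{3} = \left(- \frac{1}{3}\right) 1 = - \frac{1}{3}$)
$\left(M{\left(N{\left(14 \right)} \right)} - 254777\right) - 101222 = \left(- \frac{1}{3} - 254777\right) - 101222 = - \frac{764332}{3} - 101222 = - \frac{1067998}{3}$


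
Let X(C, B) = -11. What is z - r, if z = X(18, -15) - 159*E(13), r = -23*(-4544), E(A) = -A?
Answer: -102456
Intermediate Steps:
r = 104512
z = 2056 (z = -11 - (-159)*13 = -11 - 159*(-13) = -11 + 2067 = 2056)
z - r = 2056 - 1*104512 = 2056 - 104512 = -102456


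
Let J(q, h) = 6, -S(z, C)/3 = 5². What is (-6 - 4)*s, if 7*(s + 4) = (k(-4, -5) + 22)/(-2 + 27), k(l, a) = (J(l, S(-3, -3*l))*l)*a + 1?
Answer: 1114/35 ≈ 31.829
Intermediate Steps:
S(z, C) = -75 (S(z, C) = -3*5² = -3*25 = -75)
k(l, a) = 1 + 6*a*l (k(l, a) = (6*l)*a + 1 = 6*a*l + 1 = 1 + 6*a*l)
s = -557/175 (s = -4 + (((1 + 6*(-5)*(-4)) + 22)/(-2 + 27))/7 = -4 + (((1 + 120) + 22)/25)/7 = -4 + ((121 + 22)*(1/25))/7 = -4 + (143*(1/25))/7 = -4 + (⅐)*(143/25) = -4 + 143/175 = -557/175 ≈ -3.1829)
(-6 - 4)*s = (-6 - 4)*(-557/175) = -10*(-557/175) = 1114/35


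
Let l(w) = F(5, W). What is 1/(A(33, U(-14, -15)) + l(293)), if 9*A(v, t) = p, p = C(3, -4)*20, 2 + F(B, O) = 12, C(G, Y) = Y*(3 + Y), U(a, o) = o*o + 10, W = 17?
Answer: 9/170 ≈ 0.052941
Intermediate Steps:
U(a, o) = 10 + o² (U(a, o) = o² + 10 = 10 + o²)
F(B, O) = 10 (F(B, O) = -2 + 12 = 10)
l(w) = 10
p = 80 (p = -4*(3 - 4)*20 = -4*(-1)*20 = 4*20 = 80)
A(v, t) = 80/9 (A(v, t) = (⅑)*80 = 80/9)
1/(A(33, U(-14, -15)) + l(293)) = 1/(80/9 + 10) = 1/(170/9) = 9/170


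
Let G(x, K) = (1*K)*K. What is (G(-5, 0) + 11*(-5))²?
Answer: 3025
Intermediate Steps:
G(x, K) = K² (G(x, K) = K*K = K²)
(G(-5, 0) + 11*(-5))² = (0² + 11*(-5))² = (0 - 55)² = (-55)² = 3025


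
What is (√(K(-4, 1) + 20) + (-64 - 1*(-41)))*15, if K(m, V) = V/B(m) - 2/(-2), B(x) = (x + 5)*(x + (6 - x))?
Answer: -345 + 5*√762/2 ≈ -275.99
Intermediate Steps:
B(x) = 30 + 6*x (B(x) = (5 + x)*6 = 30 + 6*x)
K(m, V) = 1 + V/(30 + 6*m) (K(m, V) = V/(30 + 6*m) - 2/(-2) = V/(30 + 6*m) - 2*(-½) = V/(30 + 6*m) + 1 = 1 + V/(30 + 6*m))
(√(K(-4, 1) + 20) + (-64 - 1*(-41)))*15 = (√((5 - 4 + (⅙)*1)/(5 - 4) + 20) + (-64 - 1*(-41)))*15 = (√((5 - 4 + ⅙)/1 + 20) + (-64 + 41))*15 = (√(1*(7/6) + 20) - 23)*15 = (√(7/6 + 20) - 23)*15 = (√(127/6) - 23)*15 = (√762/6 - 23)*15 = (-23 + √762/6)*15 = -345 + 5*√762/2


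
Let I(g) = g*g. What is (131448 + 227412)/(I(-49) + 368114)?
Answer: 23924/24701 ≈ 0.96854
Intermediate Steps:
I(g) = g²
(131448 + 227412)/(I(-49) + 368114) = (131448 + 227412)/((-49)² + 368114) = 358860/(2401 + 368114) = 358860/370515 = 358860*(1/370515) = 23924/24701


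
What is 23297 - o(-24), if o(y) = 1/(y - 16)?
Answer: 931881/40 ≈ 23297.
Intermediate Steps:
o(y) = 1/(-16 + y)
23297 - o(-24) = 23297 - 1/(-16 - 24) = 23297 - 1/(-40) = 23297 - 1*(-1/40) = 23297 + 1/40 = 931881/40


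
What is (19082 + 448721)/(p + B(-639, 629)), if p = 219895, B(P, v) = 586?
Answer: 467803/220481 ≈ 2.1217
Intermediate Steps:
(19082 + 448721)/(p + B(-639, 629)) = (19082 + 448721)/(219895 + 586) = 467803/220481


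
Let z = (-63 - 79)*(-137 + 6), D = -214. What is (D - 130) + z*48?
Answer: 892552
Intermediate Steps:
z = 18602 (z = -142*(-131) = 18602)
(D - 130) + z*48 = (-214 - 130) + 18602*48 = -344 + 892896 = 892552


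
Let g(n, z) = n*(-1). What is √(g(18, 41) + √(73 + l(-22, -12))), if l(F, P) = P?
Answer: √(-18 + √61) ≈ 3.1921*I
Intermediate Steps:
g(n, z) = -n
√(g(18, 41) + √(73 + l(-22, -12))) = √(-1*18 + √(73 - 12)) = √(-18 + √61)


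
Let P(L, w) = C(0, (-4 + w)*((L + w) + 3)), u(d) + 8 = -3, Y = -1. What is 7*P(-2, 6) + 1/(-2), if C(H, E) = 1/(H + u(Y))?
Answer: -25/22 ≈ -1.1364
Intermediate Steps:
u(d) = -11 (u(d) = -8 - 3 = -11)
C(H, E) = 1/(-11 + H) (C(H, E) = 1/(H - 11) = 1/(-11 + H))
P(L, w) = -1/11 (P(L, w) = 1/(-11 + 0) = 1/(-11) = -1/11)
7*P(-2, 6) + 1/(-2) = 7*(-1/11) + 1/(-2) = -7/11 - ½ = -25/22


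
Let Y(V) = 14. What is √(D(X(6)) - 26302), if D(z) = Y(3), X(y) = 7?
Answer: 4*I*√1643 ≈ 162.14*I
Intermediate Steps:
D(z) = 14
√(D(X(6)) - 26302) = √(14 - 26302) = √(-26288) = 4*I*√1643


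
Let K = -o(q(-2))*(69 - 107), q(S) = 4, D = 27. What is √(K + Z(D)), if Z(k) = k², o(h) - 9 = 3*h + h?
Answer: √1679 ≈ 40.976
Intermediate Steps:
o(h) = 9 + 4*h (o(h) = 9 + (3*h + h) = 9 + 4*h)
K = 950 (K = -(9 + 4*4)*(69 - 107) = -(9 + 16)*(-38) = -25*(-38) = -1*(-950) = 950)
√(K + Z(D)) = √(950 + 27²) = √(950 + 729) = √1679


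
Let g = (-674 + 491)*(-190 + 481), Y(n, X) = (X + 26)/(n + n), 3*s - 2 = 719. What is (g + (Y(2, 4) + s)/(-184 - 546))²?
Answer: 54405388495639129/19184400 ≈ 2.8359e+9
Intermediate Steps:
s = 721/3 (s = ⅔ + (⅓)*719 = ⅔ + 719/3 = 721/3 ≈ 240.33)
Y(n, X) = (26 + X)/(2*n) (Y(n, X) = (26 + X)/((2*n)) = (26 + X)*(1/(2*n)) = (26 + X)/(2*n))
g = -53253 (g = -183*291 = -53253)
(g + (Y(2, 4) + s)/(-184 - 546))² = (-53253 + ((½)*(26 + 4)/2 + 721/3)/(-184 - 546))² = (-53253 + ((½)*(½)*30 + 721/3)/(-730))² = (-53253 + (15/2 + 721/3)*(-1/730))² = (-53253 + (1487/6)*(-1/730))² = (-53253 - 1487/4380)² = (-233249627/4380)² = 54405388495639129/19184400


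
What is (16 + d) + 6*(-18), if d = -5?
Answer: -97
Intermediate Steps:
(16 + d) + 6*(-18) = (16 - 5) + 6*(-18) = 11 - 108 = -97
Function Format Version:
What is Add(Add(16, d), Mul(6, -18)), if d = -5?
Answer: -97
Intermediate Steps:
Add(Add(16, d), Mul(6, -18)) = Add(Add(16, -5), Mul(6, -18)) = Add(11, -108) = -97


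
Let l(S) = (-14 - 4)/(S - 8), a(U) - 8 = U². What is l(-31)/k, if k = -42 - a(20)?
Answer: -1/975 ≈ -0.0010256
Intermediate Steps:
a(U) = 8 + U²
l(S) = -18/(-8 + S)
k = -450 (k = -42 - (8 + 20²) = -42 - (8 + 400) = -42 - 1*408 = -42 - 408 = -450)
l(-31)/k = -18/(-8 - 31)/(-450) = -18/(-39)*(-1/450) = -18*(-1/39)*(-1/450) = (6/13)*(-1/450) = -1/975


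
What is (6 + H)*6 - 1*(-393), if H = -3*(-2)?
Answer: 465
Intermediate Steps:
H = 6
(6 + H)*6 - 1*(-393) = (6 + 6)*6 - 1*(-393) = 12*6 + 393 = 72 + 393 = 465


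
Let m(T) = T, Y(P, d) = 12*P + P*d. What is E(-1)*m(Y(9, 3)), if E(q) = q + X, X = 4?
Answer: 405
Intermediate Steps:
E(q) = 4 + q (E(q) = q + 4 = 4 + q)
E(-1)*m(Y(9, 3)) = (4 - 1)*(9*(12 + 3)) = 3*(9*15) = 3*135 = 405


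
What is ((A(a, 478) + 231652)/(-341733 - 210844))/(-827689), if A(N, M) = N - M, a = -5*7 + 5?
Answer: 231144/457361904553 ≈ 5.0539e-7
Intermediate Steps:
a = -30 (a = -35 + 5 = -30)
((A(a, 478) + 231652)/(-341733 - 210844))/(-827689) = (((-30 - 1*478) + 231652)/(-341733 - 210844))/(-827689) = (((-30 - 478) + 231652)/(-552577))*(-1/827689) = ((-508 + 231652)*(-1/552577))*(-1/827689) = (231144*(-1/552577))*(-1/827689) = -231144/552577*(-1/827689) = 231144/457361904553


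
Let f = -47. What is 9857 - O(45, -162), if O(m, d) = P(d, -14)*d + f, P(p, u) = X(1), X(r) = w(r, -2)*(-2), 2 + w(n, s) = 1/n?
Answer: 10228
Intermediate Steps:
w(n, s) = -2 + 1/n
X(r) = 4 - 2/r (X(r) = (-2 + 1/r)*(-2) = 4 - 2/r)
P(p, u) = 2 (P(p, u) = 4 - 2/1 = 4 - 2*1 = 4 - 2 = 2)
O(m, d) = -47 + 2*d (O(m, d) = 2*d - 47 = -47 + 2*d)
9857 - O(45, -162) = 9857 - (-47 + 2*(-162)) = 9857 - (-47 - 324) = 9857 - 1*(-371) = 9857 + 371 = 10228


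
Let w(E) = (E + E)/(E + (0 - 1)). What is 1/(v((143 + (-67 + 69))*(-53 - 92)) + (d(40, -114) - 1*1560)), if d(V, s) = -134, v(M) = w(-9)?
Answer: -5/8461 ≈ -0.00059095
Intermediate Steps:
w(E) = 2*E/(-1 + E) (w(E) = (2*E)/(E - 1) = (2*E)/(-1 + E) = 2*E/(-1 + E))
v(M) = 9/5 (v(M) = 2*(-9)/(-1 - 9) = 2*(-9)/(-10) = 2*(-9)*(-⅒) = 9/5)
1/(v((143 + (-67 + 69))*(-53 - 92)) + (d(40, -114) - 1*1560)) = 1/(9/5 + (-134 - 1*1560)) = 1/(9/5 + (-134 - 1560)) = 1/(9/5 - 1694) = 1/(-8461/5) = -5/8461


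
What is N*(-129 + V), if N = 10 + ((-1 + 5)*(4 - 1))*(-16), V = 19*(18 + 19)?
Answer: -104468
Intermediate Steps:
V = 703 (V = 19*37 = 703)
N = -182 (N = 10 + (4*3)*(-16) = 10 + 12*(-16) = 10 - 192 = -182)
N*(-129 + V) = -182*(-129 + 703) = -182*574 = -104468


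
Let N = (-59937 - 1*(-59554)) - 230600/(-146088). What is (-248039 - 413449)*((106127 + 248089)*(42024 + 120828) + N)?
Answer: -232266480923291714144/6087 ≈ -3.8158e+16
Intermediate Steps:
N = -6965138/18261 (N = (-59937 + 59554) - 230600*(-1/146088) = -383 + 28825/18261 = -6965138/18261 ≈ -381.42)
(-248039 - 413449)*((106127 + 248089)*(42024 + 120828) + N) = (-248039 - 413449)*((106127 + 248089)*(42024 + 120828) - 6965138/18261) = -661488*(354216*162852 - 6965138/18261) = -661488*(57684784032 - 6965138/18261) = -661488*1053381834243214/18261 = -232266480923291714144/6087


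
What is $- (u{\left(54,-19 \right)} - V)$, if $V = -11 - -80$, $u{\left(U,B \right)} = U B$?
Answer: $1095$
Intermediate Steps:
$u{\left(U,B \right)} = B U$
$V = 69$ ($V = -11 + 80 = 69$)
$- (u{\left(54,-19 \right)} - V) = - (\left(-19\right) 54 - 69) = - (-1026 - 69) = \left(-1\right) \left(-1095\right) = 1095$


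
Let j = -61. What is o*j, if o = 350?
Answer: -21350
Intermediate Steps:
o*j = 350*(-61) = -21350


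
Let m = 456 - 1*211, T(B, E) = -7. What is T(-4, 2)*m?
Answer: -1715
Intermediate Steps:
m = 245 (m = 456 - 211 = 245)
T(-4, 2)*m = -7*245 = -1715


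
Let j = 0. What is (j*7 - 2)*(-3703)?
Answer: 7406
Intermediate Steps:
(j*7 - 2)*(-3703) = (0*7 - 2)*(-3703) = (0 - 2)*(-3703) = -2*(-3703) = 7406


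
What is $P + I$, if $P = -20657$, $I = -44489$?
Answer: $-65146$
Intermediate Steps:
$P + I = -20657 - 44489 = -65146$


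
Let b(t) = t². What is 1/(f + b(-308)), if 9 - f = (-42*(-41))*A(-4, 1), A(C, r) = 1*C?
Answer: 1/101761 ≈ 9.8270e-6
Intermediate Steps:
A(C, r) = C
f = 6897 (f = 9 - (-42*(-41))*(-4) = 9 - 1722*(-4) = 9 - 1*(-6888) = 9 + 6888 = 6897)
1/(f + b(-308)) = 1/(6897 + (-308)²) = 1/(6897 + 94864) = 1/101761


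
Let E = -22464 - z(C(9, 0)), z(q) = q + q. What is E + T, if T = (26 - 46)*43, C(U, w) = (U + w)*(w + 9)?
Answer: -23486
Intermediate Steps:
C(U, w) = (9 + w)*(U + w) (C(U, w) = (U + w)*(9 + w) = (9 + w)*(U + w))
T = -860 (T = -20*43 = -860)
z(q) = 2*q
E = -22626 (E = -22464 - 2*(0**2 + 9*9 + 9*0 + 9*0) = -22464 - 2*(0 + 81 + 0 + 0) = -22464 - 2*81 = -22464 - 1*162 = -22464 - 162 = -22626)
E + T = -22626 - 860 = -23486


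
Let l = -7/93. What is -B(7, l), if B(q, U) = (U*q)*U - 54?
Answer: 466703/8649 ≈ 53.960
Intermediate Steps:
l = -7/93 (l = -7*1/93 = -7/93 ≈ -0.075269)
B(q, U) = -54 + q*U² (B(q, U) = q*U² - 54 = -54 + q*U²)
-B(7, l) = -(-54 + 7*(-7/93)²) = -(-54 + 7*(49/8649)) = -(-54 + 343/8649) = -1*(-466703/8649) = 466703/8649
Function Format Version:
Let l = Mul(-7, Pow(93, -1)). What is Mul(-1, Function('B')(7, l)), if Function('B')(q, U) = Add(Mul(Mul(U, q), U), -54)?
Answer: Rational(466703, 8649) ≈ 53.960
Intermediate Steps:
l = Rational(-7, 93) (l = Mul(-7, Rational(1, 93)) = Rational(-7, 93) ≈ -0.075269)
Function('B')(q, U) = Add(-54, Mul(q, Pow(U, 2))) (Function('B')(q, U) = Add(Mul(q, Pow(U, 2)), -54) = Add(-54, Mul(q, Pow(U, 2))))
Mul(-1, Function('B')(7, l)) = Mul(-1, Add(-54, Mul(7, Pow(Rational(-7, 93), 2)))) = Mul(-1, Add(-54, Mul(7, Rational(49, 8649)))) = Mul(-1, Add(-54, Rational(343, 8649))) = Mul(-1, Rational(-466703, 8649)) = Rational(466703, 8649)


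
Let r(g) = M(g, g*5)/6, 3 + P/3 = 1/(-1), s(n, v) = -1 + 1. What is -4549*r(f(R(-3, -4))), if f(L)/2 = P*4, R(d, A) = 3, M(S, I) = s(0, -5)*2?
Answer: 0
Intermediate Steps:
s(n, v) = 0
M(S, I) = 0 (M(S, I) = 0*2 = 0)
P = -12 (P = -9 + 3/(-1) = -9 + 3*(-1) = -9 - 3 = -12)
f(L) = -96 (f(L) = 2*(-12*4) = 2*(-48) = -96)
r(g) = 0 (r(g) = 0/6 = 0*(1/6) = 0)
-4549*r(f(R(-3, -4))) = -4549*0 = 0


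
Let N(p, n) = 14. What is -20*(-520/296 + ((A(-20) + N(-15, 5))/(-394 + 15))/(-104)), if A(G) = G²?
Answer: 6366805/182299 ≈ 34.925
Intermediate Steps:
-20*(-520/296 + ((A(-20) + N(-15, 5))/(-394 + 15))/(-104)) = -20*(-520/296 + (((-20)² + 14)/(-394 + 15))/(-104)) = -20*(-520*1/296 + ((400 + 14)/(-379))*(-1/104)) = -20*(-65/37 + (414*(-1/379))*(-1/104)) = -20*(-65/37 - 414/379*(-1/104)) = -20*(-65/37 + 207/19708) = -20*(-1273361/729196) = 6366805/182299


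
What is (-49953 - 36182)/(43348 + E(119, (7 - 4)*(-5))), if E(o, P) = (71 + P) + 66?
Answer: -107/54 ≈ -1.9815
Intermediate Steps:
E(o, P) = 137 + P
(-49953 - 36182)/(43348 + E(119, (7 - 4)*(-5))) = (-49953 - 36182)/(43348 + (137 + (7 - 4)*(-5))) = -86135/(43348 + (137 + 3*(-5))) = -86135/(43348 + (137 - 15)) = -86135/(43348 + 122) = -86135/43470 = -86135*1/43470 = -107/54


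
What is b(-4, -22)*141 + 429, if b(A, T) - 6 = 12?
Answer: 2967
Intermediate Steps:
b(A, T) = 18 (b(A, T) = 6 + 12 = 18)
b(-4, -22)*141 + 429 = 18*141 + 429 = 2538 + 429 = 2967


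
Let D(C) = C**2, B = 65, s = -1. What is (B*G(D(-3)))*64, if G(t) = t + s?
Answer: 33280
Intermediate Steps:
G(t) = -1 + t (G(t) = t - 1 = -1 + t)
(B*G(D(-3)))*64 = (65*(-1 + (-3)**2))*64 = (65*(-1 + 9))*64 = (65*8)*64 = 520*64 = 33280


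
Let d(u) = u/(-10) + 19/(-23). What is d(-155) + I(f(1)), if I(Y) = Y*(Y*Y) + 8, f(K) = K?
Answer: 1089/46 ≈ 23.674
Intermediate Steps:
d(u) = -19/23 - u/10 (d(u) = u*(-⅒) + 19*(-1/23) = -u/10 - 19/23 = -19/23 - u/10)
I(Y) = 8 + Y³ (I(Y) = Y*Y² + 8 = Y³ + 8 = 8 + Y³)
d(-155) + I(f(1)) = (-19/23 - ⅒*(-155)) + (8 + 1³) = (-19/23 + 31/2) + (8 + 1) = 675/46 + 9 = 1089/46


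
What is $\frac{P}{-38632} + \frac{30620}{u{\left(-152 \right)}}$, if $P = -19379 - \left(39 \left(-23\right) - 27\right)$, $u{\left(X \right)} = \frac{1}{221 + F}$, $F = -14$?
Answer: $\frac{244862769335}{38632} \approx 6.3383 \cdot 10^{6}$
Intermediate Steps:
$u{\left(X \right)} = \frac{1}{207}$ ($u{\left(X \right)} = \frac{1}{221 - 14} = \frac{1}{207}$)
$P = -18455$ ($P = -19379 - \left(-897 - 27\right) = -19379 - -924 = -19379 + 924 = -18455$)
$\frac{P}{-38632} + \frac{30620}{u{\left(-152 \right)}} = - \frac{18455}{-38632} + 30620 \frac{1}{\frac{1}{207}} = \left(-18455\right) \left(- \frac{1}{38632}\right) + 30620 \cdot 207 = \frac{18455}{38632} + 6338340 = \frac{244862769335}{38632}$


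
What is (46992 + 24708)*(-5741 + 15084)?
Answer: 669893100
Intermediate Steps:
(46992 + 24708)*(-5741 + 15084) = 71700*9343 = 669893100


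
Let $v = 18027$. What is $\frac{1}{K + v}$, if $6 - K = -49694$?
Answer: $\frac{1}{67727} \approx 1.4765 \cdot 10^{-5}$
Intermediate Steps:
$K = 49700$ ($K = 6 - -49694 = 6 + 49694 = 49700$)
$\frac{1}{K + v} = \frac{1}{49700 + 18027} = \frac{1}{67727}$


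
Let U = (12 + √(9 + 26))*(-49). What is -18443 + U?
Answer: -19031 - 49*√35 ≈ -19321.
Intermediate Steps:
U = -588 - 49*√35 (U = (12 + √35)*(-49) = -588 - 49*√35 ≈ -877.89)
-18443 + U = -18443 + (-588 - 49*√35) = -19031 - 49*√35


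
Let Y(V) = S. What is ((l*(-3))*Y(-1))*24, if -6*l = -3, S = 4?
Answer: -144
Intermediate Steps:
Y(V) = 4
l = 1/2 (l = -1/6*(-3) = 1/2 ≈ 0.50000)
((l*(-3))*Y(-1))*24 = (((1/2)*(-3))*4)*24 = -3/2*4*24 = -6*24 = -144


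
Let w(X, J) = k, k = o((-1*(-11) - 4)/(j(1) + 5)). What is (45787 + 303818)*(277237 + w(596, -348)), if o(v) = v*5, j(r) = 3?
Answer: 775399767255/8 ≈ 9.6925e+10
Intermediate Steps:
o(v) = 5*v
k = 35/8 (k = 5*((-1*(-11) - 4)/(3 + 5)) = 5*((11 - 4)/8) = 5*(7*(1/8)) = 5*(7/8) = 35/8 ≈ 4.3750)
w(X, J) = 35/8
(45787 + 303818)*(277237 + w(596, -348)) = (45787 + 303818)*(277237 + 35/8) = 349605*(2217931/8) = 775399767255/8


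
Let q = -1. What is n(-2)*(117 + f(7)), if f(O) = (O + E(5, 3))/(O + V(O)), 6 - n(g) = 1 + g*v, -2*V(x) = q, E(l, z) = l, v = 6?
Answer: 10081/5 ≈ 2016.2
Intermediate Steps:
V(x) = 1/2 (V(x) = -1/2*(-1) = 1/2)
n(g) = 5 - 6*g (n(g) = 6 - (1 + g*6) = 6 - (1 + 6*g) = 6 + (-1 - 6*g) = 5 - 6*g)
f(O) = (5 + O)/(1/2 + O) (f(O) = (O + 5)/(O + 1/2) = (5 + O)/(1/2 + O))
n(-2)*(117 + f(7)) = (5 - 6*(-2))*(117 + 2*(5 + 7)/(1 + 2*7)) = (5 + 12)*(117 + 2*12/(1 + 14)) = 17*(117 + 2*12/15) = 17*(117 + 2*(1/15)*12) = 17*(117 + 8/5) = 17*(593/5) = 10081/5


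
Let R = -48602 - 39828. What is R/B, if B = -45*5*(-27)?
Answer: -17686/1215 ≈ -14.556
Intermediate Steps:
R = -88430
B = 6075 (B = -225*(-27) = 6075)
R/B = -88430/6075 = -88430*1/6075 = -17686/1215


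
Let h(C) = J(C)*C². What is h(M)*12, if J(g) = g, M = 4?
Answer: 768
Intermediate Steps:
h(C) = C³ (h(C) = C*C² = C³)
h(M)*12 = 4³*12 = 64*12 = 768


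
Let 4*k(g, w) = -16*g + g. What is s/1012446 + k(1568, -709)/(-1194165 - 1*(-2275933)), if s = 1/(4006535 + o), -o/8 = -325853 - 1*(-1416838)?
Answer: -3513378542139671/646370829698481270 ≈ -0.0054355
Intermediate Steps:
k(g, w) = -15*g/4 (k(g, w) = (-16*g + g)/4 = (-15*g)/4 = -15*g/4)
o = -8727880 (o = -8*(-325853 - 1*(-1416838)) = -8*(-325853 + 1416838) = -8*1090985 = -8727880)
s = -1/4721345 (s = 1/(4006535 - 8727880) = 1/(-4721345) = -1/4721345 ≈ -2.1180e-7)
s/1012446 + k(1568, -709)/(-1194165 - 1*(-2275933)) = -1/4721345/1012446 + (-15/4*1568)/(-1194165 - 1*(-2275933)) = -1/4721345*1/1012446 - 5880/(-1194165 + 2275933) = -1/4780106859870 - 5880/1081768 = -1/4780106859870 - 5880*1/1081768 = -1/4780106859870 - 735/135221 = -3513378542139671/646370829698481270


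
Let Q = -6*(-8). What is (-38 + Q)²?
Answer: 100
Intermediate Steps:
Q = 48
(-38 + Q)² = (-38 + 48)² = 10² = 100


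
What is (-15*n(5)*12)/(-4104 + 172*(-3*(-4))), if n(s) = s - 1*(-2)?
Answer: 21/34 ≈ 0.61765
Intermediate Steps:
n(s) = 2 + s (n(s) = s + 2 = 2 + s)
(-15*n(5)*12)/(-4104 + 172*(-3*(-4))) = (-15*(2 + 5)*12)/(-4104 + 172*(-3*(-4))) = (-15*7*12)/(-4104 + 172*12) = (-105*12)/(-4104 + 2064) = -1260/(-2040) = -1260*(-1/2040) = 21/34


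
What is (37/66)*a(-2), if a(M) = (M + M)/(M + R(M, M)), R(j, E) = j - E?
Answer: 37/33 ≈ 1.1212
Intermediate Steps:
a(M) = 2 (a(M) = (M + M)/(M + (M - M)) = (2*M)/(M + 0) = (2*M)/M = 2)
(37/66)*a(-2) = (37/66)*2 = 37/33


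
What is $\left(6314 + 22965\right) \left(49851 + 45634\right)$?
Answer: $2795705315$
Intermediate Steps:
$\left(6314 + 22965\right) \left(49851 + 45634\right) = 29279 \cdot 95485 = 2795705315$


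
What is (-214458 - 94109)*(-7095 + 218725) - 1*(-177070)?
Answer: -65301857140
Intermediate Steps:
(-214458 - 94109)*(-7095 + 218725) - 1*(-177070) = -308567*211630 + 177070 = -65302034210 + 177070 = -65301857140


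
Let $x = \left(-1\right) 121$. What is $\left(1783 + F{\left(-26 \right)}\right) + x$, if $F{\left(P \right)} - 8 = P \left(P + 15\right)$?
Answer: $1956$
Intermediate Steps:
$F{\left(P \right)} = 8 + P \left(15 + P\right)$ ($F{\left(P \right)} = 8 + P \left(P + 15\right) = 8 + P \left(15 + P\right)$)
$x = -121$
$\left(1783 + F{\left(-26 \right)}\right) + x = \left(1783 + \left(8 + \left(-26\right)^{2} + 15 \left(-26\right)\right)\right) - 121 = \left(1783 + \left(8 + 676 - 390\right)\right) - 121 = \left(1783 + 294\right) - 121 = 2077 - 121 = 1956$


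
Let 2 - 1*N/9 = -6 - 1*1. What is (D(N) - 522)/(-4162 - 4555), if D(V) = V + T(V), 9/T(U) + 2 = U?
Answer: 34830/688643 ≈ 0.050578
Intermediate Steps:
T(U) = 9/(-2 + U)
N = 81 (N = 18 - 9*(-6 - 1*1) = 18 - 9*(-6 - 1) = 18 - 9*(-7) = 18 + 63 = 81)
D(V) = V + 9/(-2 + V)
(D(N) - 522)/(-4162 - 4555) = ((9 + 81*(-2 + 81))/(-2 + 81) - 522)/(-4162 - 4555) = ((9 + 81*79)/79 - 522)/(-8717) = ((9 + 6399)/79 - 522)*(-1/8717) = ((1/79)*6408 - 522)*(-1/8717) = (6408/79 - 522)*(-1/8717) = -34830/79*(-1/8717) = 34830/688643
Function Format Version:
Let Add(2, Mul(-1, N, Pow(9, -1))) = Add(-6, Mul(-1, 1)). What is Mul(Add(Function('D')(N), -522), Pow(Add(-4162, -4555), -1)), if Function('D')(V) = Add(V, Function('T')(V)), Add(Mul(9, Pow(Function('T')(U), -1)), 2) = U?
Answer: Rational(34830, 688643) ≈ 0.050578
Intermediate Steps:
Function('T')(U) = Mul(9, Pow(Add(-2, U), -1))
N = 81 (N = Add(18, Mul(-9, Add(-6, Mul(-1, 1)))) = Add(18, Mul(-9, Add(-6, -1))) = Add(18, Mul(-9, -7)) = Add(18, 63) = 81)
Function('D')(V) = Add(V, Mul(9, Pow(Add(-2, V), -1)))
Mul(Add(Function('D')(N), -522), Pow(Add(-4162, -4555), -1)) = Mul(Add(Mul(Pow(Add(-2, 81), -1), Add(9, Mul(81, Add(-2, 81)))), -522), Pow(Add(-4162, -4555), -1)) = Mul(Add(Mul(Pow(79, -1), Add(9, Mul(81, 79))), -522), Pow(-8717, -1)) = Mul(Add(Mul(Rational(1, 79), Add(9, 6399)), -522), Rational(-1, 8717)) = Mul(Add(Mul(Rational(1, 79), 6408), -522), Rational(-1, 8717)) = Mul(Add(Rational(6408, 79), -522), Rational(-1, 8717)) = Mul(Rational(-34830, 79), Rational(-1, 8717)) = Rational(34830, 688643)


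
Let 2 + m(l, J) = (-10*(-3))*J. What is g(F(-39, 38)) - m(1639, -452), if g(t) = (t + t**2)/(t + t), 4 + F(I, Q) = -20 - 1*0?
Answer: 27101/2 ≈ 13551.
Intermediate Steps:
F(I, Q) = -24 (F(I, Q) = -4 + (-20 - 1*0) = -4 + (-20 + 0) = -4 - 20 = -24)
g(t) = (t + t**2)/(2*t) (g(t) = (t + t**2)/((2*t)) = (t + t**2)*(1/(2*t)) = (t + t**2)/(2*t))
m(l, J) = -2 + 30*J (m(l, J) = -2 + (-10*(-3))*J = -2 + 30*J)
g(F(-39, 38)) - m(1639, -452) = (1/2 + (1/2)*(-24)) - (-2 + 30*(-452)) = (1/2 - 12) - (-2 - 13560) = -23/2 - 1*(-13562) = -23/2 + 13562 = 27101/2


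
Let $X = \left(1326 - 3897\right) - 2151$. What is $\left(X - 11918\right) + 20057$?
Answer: $3417$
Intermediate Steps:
$X = -4722$ ($X = -2571 - 2151 = -4722$)
$\left(X - 11918\right) + 20057 = \left(-4722 - 11918\right) + 20057 = -16640 + 20057 = 3417$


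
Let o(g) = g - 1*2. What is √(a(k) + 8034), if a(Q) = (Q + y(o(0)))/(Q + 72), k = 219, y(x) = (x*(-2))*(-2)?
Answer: √680388555/291 ≈ 89.637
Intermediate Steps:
o(g) = -2 + g (o(g) = g - 2 = -2 + g)
y(x) = 4*x (y(x) = -2*x*(-2) = 4*x)
a(Q) = (-8 + Q)/(72 + Q) (a(Q) = (Q + 4*(-2 + 0))/(Q + 72) = (Q + 4*(-2))/(72 + Q) = (Q - 8)/(72 + Q) = (-8 + Q)/(72 + Q))
√(a(k) + 8034) = √((-8 + 219)/(72 + 219) + 8034) = √(211/291 + 8034) = √(2338105/291) = √680388555/291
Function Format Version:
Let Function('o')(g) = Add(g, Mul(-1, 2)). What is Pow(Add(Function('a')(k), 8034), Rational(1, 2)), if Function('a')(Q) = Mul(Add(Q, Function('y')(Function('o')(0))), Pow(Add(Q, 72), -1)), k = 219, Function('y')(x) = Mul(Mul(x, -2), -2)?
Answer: Mul(Rational(1, 291), Pow(680388555, Rational(1, 2))) ≈ 89.637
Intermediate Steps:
Function('o')(g) = Add(-2, g) (Function('o')(g) = Add(g, -2) = Add(-2, g))
Function('y')(x) = Mul(4, x) (Function('y')(x) = Mul(Mul(-2, x), -2) = Mul(4, x))
Function('a')(Q) = Mul(Pow(Add(72, Q), -1), Add(-8, Q)) (Function('a')(Q) = Mul(Add(Q, Mul(4, Add(-2, 0))), Pow(Add(Q, 72), -1)) = Mul(Add(Q, Mul(4, -2)), Pow(Add(72, Q), -1)) = Mul(Add(Q, -8), Pow(Add(72, Q), -1)) = Mul(Add(-8, Q), Pow(Add(72, Q), -1)) = Mul(Pow(Add(72, Q), -1), Add(-8, Q)))
Pow(Add(Function('a')(k), 8034), Rational(1, 2)) = Pow(Add(Mul(Pow(Add(72, 219), -1), Add(-8, 219)), 8034), Rational(1, 2)) = Pow(Add(Mul(Pow(291, -1), 211), 8034), Rational(1, 2)) = Pow(Add(Mul(Rational(1, 291), 211), 8034), Rational(1, 2)) = Pow(Add(Rational(211, 291), 8034), Rational(1, 2)) = Pow(Rational(2338105, 291), Rational(1, 2)) = Mul(Rational(1, 291), Pow(680388555, Rational(1, 2)))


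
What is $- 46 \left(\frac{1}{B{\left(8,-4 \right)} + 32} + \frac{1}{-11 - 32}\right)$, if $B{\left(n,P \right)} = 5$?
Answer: $- \frac{276}{1591} \approx -0.17348$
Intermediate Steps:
$- 46 \left(\frac{1}{B{\left(8,-4 \right)} + 32} + \frac{1}{-11 - 32}\right) = - 46 \left(\frac{1}{5 + 32} + \frac{1}{-11 - 32}\right) = - 46 \left(\frac{1}{37} + \frac{1}{-43}\right) = - 46 \left(\frac{1}{37} - \frac{1}{43}\right) = \left(-46\right) \frac{6}{1591} = - \frac{276}{1591}$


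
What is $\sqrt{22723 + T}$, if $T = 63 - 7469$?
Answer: $17 \sqrt{53} \approx 123.76$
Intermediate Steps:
$T = -7406$ ($T = 63 - 7469 = -7406$)
$\sqrt{22723 + T} = \sqrt{22723 - 7406} = \sqrt{15317} = 17 \sqrt{53}$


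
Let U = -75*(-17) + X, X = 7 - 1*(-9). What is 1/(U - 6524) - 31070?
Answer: -162589311/5233 ≈ -31070.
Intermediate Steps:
X = 16 (X = 7 + 9 = 16)
U = 1291 (U = -75*(-17) + 16 = 1275 + 16 = 1291)
1/(U - 6524) - 31070 = 1/(1291 - 6524) - 31070 = 1/(-5233) - 31070 = -1/5233 - 31070 = -162589311/5233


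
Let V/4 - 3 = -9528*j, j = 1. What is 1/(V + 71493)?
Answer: 1/33393 ≈ 2.9946e-5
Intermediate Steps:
V = -38100 (V = 12 + 4*(-9528) = 12 - 38112 = -38100)
1/(V + 71493) = 1/(-38100 + 71493) = 1/33393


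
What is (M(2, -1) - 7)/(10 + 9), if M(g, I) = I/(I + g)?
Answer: -8/19 ≈ -0.42105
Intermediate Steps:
(M(2, -1) - 7)/(10 + 9) = (-1/(-1 + 2) - 7)/(10 + 9) = (-1/1 - 7)/19 = (-1*1 - 7)*(1/19) = (-1 - 7)*(1/19) = -8*1/19 = -8/19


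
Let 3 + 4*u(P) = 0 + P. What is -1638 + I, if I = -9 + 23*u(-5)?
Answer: -1693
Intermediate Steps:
u(P) = -¾ + P/4 (u(P) = -¾ + (0 + P)/4 = -¾ + P/4)
I = -55 (I = -9 + 23*(-¾ + (¼)*(-5)) = -9 + 23*(-¾ - 5/4) = -9 + 23*(-2) = -9 - 46 = -55)
-1638 + I = -1638 - 55 = -1693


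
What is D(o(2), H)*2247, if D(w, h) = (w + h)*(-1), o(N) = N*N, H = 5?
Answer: -20223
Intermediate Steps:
o(N) = N²
D(w, h) = -h - w (D(w, h) = (h + w)*(-1) = -h - w)
D(o(2), H)*2247 = (-1*5 - 1*2²)*2247 = (-5 - 1*4)*2247 = (-5 - 4)*2247 = -9*2247 = -20223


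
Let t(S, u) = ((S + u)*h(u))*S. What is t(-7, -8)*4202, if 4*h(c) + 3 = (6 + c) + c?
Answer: -2867865/2 ≈ -1.4339e+6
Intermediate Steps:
h(c) = ¾ + c/2 (h(c) = -¾ + ((6 + c) + c)/4 = -¾ + (6 + 2*c)/4 = -¾ + (3/2 + c/2) = ¾ + c/2)
t(S, u) = S*(¾ + u/2)*(S + u) (t(S, u) = ((S + u)*(¾ + u/2))*S = ((¾ + u/2)*(S + u))*S = S*(¾ + u/2)*(S + u))
t(-7, -8)*4202 = ((¼)*(-7)*(3 + 2*(-8))*(-7 - 8))*4202 = ((¼)*(-7)*(3 - 16)*(-15))*4202 = ((¼)*(-7)*(-13)*(-15))*4202 = -1365/4*4202 = -2867865/2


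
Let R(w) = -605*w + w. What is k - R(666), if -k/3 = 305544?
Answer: -514368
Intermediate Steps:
k = -916632 (k = -3*305544 = -916632)
R(w) = -604*w
k - R(666) = -916632 - (-604)*666 = -916632 - 1*(-402264) = -916632 + 402264 = -514368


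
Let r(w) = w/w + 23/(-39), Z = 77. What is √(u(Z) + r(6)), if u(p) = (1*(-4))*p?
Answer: 2*I*√116961/39 ≈ 17.538*I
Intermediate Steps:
u(p) = -4*p
r(w) = 16/39 (r(w) = 1 + 23*(-1/39) = 1 - 23/39 = 16/39)
√(u(Z) + r(6)) = √(-4*77 + 16/39) = √(-308 + 16/39) = √(-11996/39) = 2*I*√116961/39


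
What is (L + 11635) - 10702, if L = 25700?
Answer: 26633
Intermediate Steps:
(L + 11635) - 10702 = (25700 + 11635) - 10702 = 37335 - 10702 = 26633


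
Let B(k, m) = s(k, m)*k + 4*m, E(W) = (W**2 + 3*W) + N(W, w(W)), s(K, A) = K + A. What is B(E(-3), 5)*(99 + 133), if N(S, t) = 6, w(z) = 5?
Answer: 19952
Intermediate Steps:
s(K, A) = A + K
E(W) = 6 + W**2 + 3*W (E(W) = (W**2 + 3*W) + 6 = 6 + W**2 + 3*W)
B(k, m) = 4*m + k*(k + m) (B(k, m) = (m + k)*k + 4*m = (k + m)*k + 4*m = k*(k + m) + 4*m = 4*m + k*(k + m))
B(E(-3), 5)*(99 + 133) = (4*5 + (6 + (-3)**2 + 3*(-3))*((6 + (-3)**2 + 3*(-3)) + 5))*(99 + 133) = (20 + (6 + 9 - 9)*((6 + 9 - 9) + 5))*232 = (20 + 6*(6 + 5))*232 = (20 + 6*11)*232 = (20 + 66)*232 = 86*232 = 19952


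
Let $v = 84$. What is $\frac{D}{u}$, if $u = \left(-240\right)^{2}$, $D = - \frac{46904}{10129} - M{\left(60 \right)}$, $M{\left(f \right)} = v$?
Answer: $- \frac{44887}{29171520} \approx -0.0015387$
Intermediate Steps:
$M{\left(f \right)} = 84$
$D = - \frac{897740}{10129}$ ($D = - \frac{46904}{10129} - 84 = - \frac{897740}{10129} \approx -88.631$)
$u = 57600$
$\frac{D}{u} = - \frac{897740}{10129 \cdot 57600} = \left(- \frac{897740}{10129}\right) \frac{1}{57600} = - \frac{44887}{29171520}$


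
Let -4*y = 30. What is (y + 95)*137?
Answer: 23975/2 ≈ 11988.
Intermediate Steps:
y = -15/2 (y = -¼*30 = -15/2 ≈ -7.5000)
(y + 95)*137 = (-15/2 + 95)*137 = (175/2)*137 = 23975/2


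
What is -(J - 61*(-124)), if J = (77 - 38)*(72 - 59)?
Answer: -8071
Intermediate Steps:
J = 507 (J = 39*13 = 507)
-(J - 61*(-124)) = -(507 - 61*(-124)) = -(507 + 7564) = -1*8071 = -8071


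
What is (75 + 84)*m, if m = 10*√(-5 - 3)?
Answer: 3180*I*√2 ≈ 4497.2*I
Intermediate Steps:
m = 20*I*√2 (m = 10*√(-8) = 10*(2*I*√2) = 20*I*√2 ≈ 28.284*I)
(75 + 84)*m = (75 + 84)*(20*I*√2) = 159*(20*I*√2) = 3180*I*√2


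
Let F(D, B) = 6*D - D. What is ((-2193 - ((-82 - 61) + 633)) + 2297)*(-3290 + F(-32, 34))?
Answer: 1331700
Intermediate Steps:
F(D, B) = 5*D
((-2193 - ((-82 - 61) + 633)) + 2297)*(-3290 + F(-32, 34)) = ((-2193 - ((-82 - 61) + 633)) + 2297)*(-3290 + 5*(-32)) = ((-2193 - (-143 + 633)) + 2297)*(-3290 - 160) = ((-2193 - 1*490) + 2297)*(-3450) = ((-2193 - 490) + 2297)*(-3450) = (-2683 + 2297)*(-3450) = -386*(-3450) = 1331700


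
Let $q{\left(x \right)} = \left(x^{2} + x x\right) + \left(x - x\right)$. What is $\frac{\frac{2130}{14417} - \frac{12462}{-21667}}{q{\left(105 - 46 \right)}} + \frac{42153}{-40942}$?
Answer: $- \frac{45831322748980983}{44519139259201178} \approx -1.0295$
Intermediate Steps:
$q{\left(x \right)} = 2 x^{2}$ ($q{\left(x \right)} = \left(x^{2} + x^{2}\right) + 0 = 2 x^{2} + 0 = 2 x^{2}$)
$\frac{\frac{2130}{14417} - \frac{12462}{-21667}}{q{\left(105 - 46 \right)}} + \frac{42153}{-40942} = \frac{\frac{2130}{14417} - \frac{12462}{-21667}}{2 \left(105 - 46\right)^{2}} + \frac{42153}{-40942} = \frac{2130 \cdot \frac{1}{14417} - - \frac{12462}{21667}}{2 \cdot 59^{2}} + 42153 \left(- \frac{1}{40942}\right) = \frac{\frac{2130}{14417} + \frac{12462}{21667}}{2 \cdot 3481} - \frac{42153}{40942} = \frac{225815364}{312373139 \cdot 6962} - \frac{42153}{40942} = \frac{225815364}{312373139} \cdot \frac{1}{6962} - \frac{42153}{40942} = \frac{112907682}{1087370896859} - \frac{42153}{40942} = - \frac{45831322748980983}{44519139259201178}$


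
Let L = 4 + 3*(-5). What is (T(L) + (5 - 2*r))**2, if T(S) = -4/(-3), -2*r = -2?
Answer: 169/9 ≈ 18.778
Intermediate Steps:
r = 1 (r = -1/2*(-2) = 1)
L = -11 (L = 4 - 15 = -11)
T(S) = 4/3 (T(S) = -4*(-1/3) = 4/3)
(T(L) + (5 - 2*r))**2 = (4/3 + (5 - 2*1))**2 = (4/3 + (5 - 2))**2 = (4/3 + 3)**2 = (13/3)**2 = 169/9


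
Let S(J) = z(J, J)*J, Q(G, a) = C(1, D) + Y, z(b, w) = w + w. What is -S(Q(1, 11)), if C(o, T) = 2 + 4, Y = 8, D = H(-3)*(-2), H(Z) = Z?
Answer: -392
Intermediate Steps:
D = 6 (D = -3*(-2) = 6)
C(o, T) = 6
z(b, w) = 2*w
Q(G, a) = 14 (Q(G, a) = 6 + 8 = 14)
S(J) = 2*J**2 (S(J) = (2*J)*J = 2*J**2)
-S(Q(1, 11)) = -2*14**2 = -2*196 = -1*392 = -392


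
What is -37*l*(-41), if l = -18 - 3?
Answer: -31857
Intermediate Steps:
l = -21
-37*l*(-41) = -37*(-21)*(-41) = 777*(-41) = -31857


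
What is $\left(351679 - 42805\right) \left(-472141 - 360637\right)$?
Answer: $-257223471972$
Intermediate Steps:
$\left(351679 - 42805\right) \left(-472141 - 360637\right) = 308874 \left(-832778\right) = -257223471972$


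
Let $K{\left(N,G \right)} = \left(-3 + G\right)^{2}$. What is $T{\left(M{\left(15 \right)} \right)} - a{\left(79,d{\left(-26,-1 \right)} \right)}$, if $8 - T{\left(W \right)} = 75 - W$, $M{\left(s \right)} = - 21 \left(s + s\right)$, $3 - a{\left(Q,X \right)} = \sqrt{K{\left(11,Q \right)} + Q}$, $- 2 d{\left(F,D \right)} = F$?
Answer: $-700 + \sqrt{5855} \approx -623.48$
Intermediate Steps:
$d{\left(F,D \right)} = - \frac{F}{2}$
$a{\left(Q,X \right)} = 3 - \sqrt{Q + \left(-3 + Q\right)^{2}}$ ($a{\left(Q,X \right)} = 3 - \sqrt{\left(-3 + Q\right)^{2} + Q} = 3 - \sqrt{Q + \left(-3 + Q\right)^{2}}$)
$M{\left(s \right)} = - 42 s$ ($M{\left(s \right)} = - 21 \cdot 2 s = - 42 s$)
$T{\left(W \right)} = -67 + W$ ($T{\left(W \right)} = 8 - \left(75 - W\right) = 8 + \left(-75 + W\right) = -67 + W$)
$T{\left(M{\left(15 \right)} \right)} - a{\left(79,d{\left(-26,-1 \right)} \right)} = \left(-67 - 630\right) - \left(3 - \sqrt{79 + \left(-3 + 79\right)^{2}}\right) = \left(-67 - 630\right) - \left(3 - \sqrt{79 + 76^{2}}\right) = -697 - \left(3 - \sqrt{79 + 5776}\right) = -697 - \left(3 - \sqrt{5855}\right) = -700 + \sqrt{5855}$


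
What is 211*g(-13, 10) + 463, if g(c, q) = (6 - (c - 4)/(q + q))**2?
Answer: 4145459/400 ≈ 10364.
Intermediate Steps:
g(c, q) = (6 - (-4 + c)/(2*q))**2
211*g(-13, 10) + 463 = 211*((1/4)*(4 - 1*(-13) + 12*10)**2/10**2) + 463 = 211*((1/4)*(1/100)*(4 + 13 + 120)**2) + 463 = 211*((1/4)*(1/100)*137**2) + 463 = 211*((1/4)*(1/100)*18769) + 463 = 211*(18769/400) + 463 = 3960259/400 + 463 = 4145459/400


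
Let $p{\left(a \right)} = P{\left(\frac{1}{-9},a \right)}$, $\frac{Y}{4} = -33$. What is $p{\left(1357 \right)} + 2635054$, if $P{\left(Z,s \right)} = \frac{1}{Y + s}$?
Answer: $\frac{3227941151}{1225} \approx 2.6351 \cdot 10^{6}$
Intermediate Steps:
$Y = -132$ ($Y = 4 \left(-33\right) = -132$)
$P{\left(Z,s \right)} = \frac{1}{-132 + s}$
$p{\left(a \right)} = \frac{1}{-132 + a}$
$p{\left(1357 \right)} + 2635054 = \frac{1}{-132 + 1357} + 2635054 = \frac{1}{1225} + 2635054 = \frac{3227941151}{1225}$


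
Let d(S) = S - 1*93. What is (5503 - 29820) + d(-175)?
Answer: -24585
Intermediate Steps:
d(S) = -93 + S (d(S) = S - 93 = -93 + S)
(5503 - 29820) + d(-175) = (5503 - 29820) + (-93 - 175) = -24317 - 268 = -24585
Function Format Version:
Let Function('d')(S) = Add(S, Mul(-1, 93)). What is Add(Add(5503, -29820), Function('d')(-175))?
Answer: -24585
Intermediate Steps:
Function('d')(S) = Add(-93, S) (Function('d')(S) = Add(S, -93) = Add(-93, S))
Add(Add(5503, -29820), Function('d')(-175)) = Add(Add(5503, -29820), Add(-93, -175)) = Add(-24317, -268) = -24585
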